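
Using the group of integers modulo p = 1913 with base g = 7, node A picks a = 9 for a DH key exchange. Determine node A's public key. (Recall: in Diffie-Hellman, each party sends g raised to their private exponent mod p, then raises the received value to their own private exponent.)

785

Public value = 7^{9} \pmod{1913}.
7^1 ≡ 7 (mod 1913)
7^2 = (7^1)^2 ≡ 7^2 = 49 ≡ 49 (mod 1913)
7^4 = (7^2)^2 ≡ 49^2 = 2401 ≡ 488 (mod 1913)
7^8 = (7^4)^2 ≡ 488^2 = 238144 ≡ 932 (mod 1913)
7^9 = 7^8 · 7^1 ≡ 932 · 7 ≡ 785 (mod 1913).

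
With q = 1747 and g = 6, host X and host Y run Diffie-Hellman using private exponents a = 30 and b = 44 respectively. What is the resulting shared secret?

346

Host X sends A = g^a mod q = 6^30 mod 1747.
6^1 ≡ 6 (mod 1747)
6^2 = (6^1)^2 ≡ 6^2 = 36 ≡ 36 (mod 1747)
6^4 = (6^2)^2 ≡ 36^2 = 1296 ≡ 1296 (mod 1747)
6^8 = (6^4)^2 ≡ 1296^2 = 1679616 ≡ 749 (mod 1747)
6^16 = (6^8)^2 ≡ 749^2 = 561001 ≡ 214 (mod 1747)
6^30 = 6^16 · 6^8 · 6^4 · 6^2 ≡ 214 · 749 · 1296 · 36 ≡ 1078 (mod 1747).
So A = 1078. Host Y then computes K = A^b mod q = 1078^44 mod 1747.
1078^1 ≡ 1078 (mod 1747)
1078^2 = (1078^1)^2 ≡ 1078^2 = 1162084 ≡ 329 (mod 1747)
1078^4 = (1078^2)^2 ≡ 329^2 = 108241 ≡ 1674 (mod 1747)
1078^8 = (1078^4)^2 ≡ 1674^2 = 2802276 ≡ 88 (mod 1747)
1078^16 = (1078^8)^2 ≡ 88^2 = 7744 ≡ 756 (mod 1747)
1078^32 = (1078^16)^2 ≡ 756^2 = 571536 ≡ 267 (mod 1747)
1078^44 = 1078^32 · 1078^8 · 1078^4 ≡ 267 · 88 · 1674 ≡ 346 (mod 1747).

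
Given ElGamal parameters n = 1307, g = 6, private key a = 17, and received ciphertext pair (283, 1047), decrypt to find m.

Shared mask s = c₁^a mod n = 283^17 mod 1307.
283^1 ≡ 283 (mod 1307)
283^2 = (283^1)^2 ≡ 283^2 = 80089 ≡ 362 (mod 1307)
283^4 = (283^2)^2 ≡ 362^2 = 131044 ≡ 344 (mod 1307)
283^8 = (283^4)^2 ≡ 344^2 = 118336 ≡ 706 (mod 1307)
283^16 = (283^8)^2 ≡ 706^2 = 498436 ≡ 469 (mod 1307)
283^17 = 283^16 · 283^1 ≡ 469 · 283 ≡ 720 (mod 1307).
So s = 720; s⁻¹ ≡ 285 (mod 1307).
m = c₂ · s⁻¹ mod 1307 = 1047 · 285 mod 1307 = 399.

399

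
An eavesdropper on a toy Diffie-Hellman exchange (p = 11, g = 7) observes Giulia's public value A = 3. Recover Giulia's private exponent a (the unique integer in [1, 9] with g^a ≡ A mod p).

4

Try successive powers of 7 modulo 11:
7^1 ≡ 7
7^2 ≡ 5
7^3 ≡ 2
7^4 ≡ 3
Found: a = 4.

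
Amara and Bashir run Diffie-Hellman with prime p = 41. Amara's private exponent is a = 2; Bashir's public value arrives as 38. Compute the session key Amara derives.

9

Shared key K = 38^2 mod 41.
38^1 ≡ 38 (mod 41)
38^2 = (38^1)^2 ≡ 38^2 = 1444 ≡ 9 (mod 41)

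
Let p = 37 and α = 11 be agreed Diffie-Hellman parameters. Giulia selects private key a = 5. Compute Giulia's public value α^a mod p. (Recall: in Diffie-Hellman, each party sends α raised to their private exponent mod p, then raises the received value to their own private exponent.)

27

Public value = 11^5 mod 37.
11^1 ≡ 11 (mod 37)
11^2 = (11^1)^2 ≡ 11^2 = 121 ≡ 10 (mod 37)
11^4 = (11^2)^2 ≡ 10^2 = 100 ≡ 26 (mod 37)
11^5 = 11^4 · 11^1 ≡ 26 · 11 ≡ 27 (mod 37).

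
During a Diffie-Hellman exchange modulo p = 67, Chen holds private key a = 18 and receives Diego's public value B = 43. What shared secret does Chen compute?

Shared key K = 43^18 mod 67.
43^1 ≡ 43 (mod 67)
43^2 = (43^1)^2 ≡ 43^2 = 1849 ≡ 40 (mod 67)
43^4 = (43^2)^2 ≡ 40^2 = 1600 ≡ 59 (mod 67)
43^8 = (43^4)^2 ≡ 59^2 = 3481 ≡ 64 (mod 67)
43^16 = (43^8)^2 ≡ 64^2 = 4096 ≡ 9 (mod 67)
43^18 = 43^16 · 43^2 ≡ 9 · 40 ≡ 25 (mod 67).

25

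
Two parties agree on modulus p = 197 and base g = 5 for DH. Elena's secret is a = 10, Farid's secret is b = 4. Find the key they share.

88

Elena sends A = g^a mod p = 5^10 mod 197.
5^1 ≡ 5 (mod 197)
5^2 = (5^1)^2 ≡ 5^2 = 25 ≡ 25 (mod 197)
5^4 = (5^2)^2 ≡ 25^2 = 625 ≡ 34 (mod 197)
5^8 = (5^4)^2 ≡ 34^2 = 1156 ≡ 171 (mod 197)
5^10 = 5^8 · 5^2 ≡ 171 · 25 ≡ 138 (mod 197).
So A = 138. Farid then computes K = A^b mod p = 138^4 mod 197.
138^1 ≡ 138 (mod 197)
138^2 = (138^1)^2 ≡ 138^2 = 19044 ≡ 132 (mod 197)
138^4 = (138^2)^2 ≡ 132^2 = 17424 ≡ 88 (mod 197)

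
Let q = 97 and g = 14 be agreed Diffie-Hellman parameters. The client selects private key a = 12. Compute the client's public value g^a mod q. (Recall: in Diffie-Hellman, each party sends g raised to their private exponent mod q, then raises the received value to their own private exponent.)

Public value = 14^12 mod 97.
14^1 ≡ 14 (mod 97)
14^2 = (14^1)^2 ≡ 14^2 = 196 ≡ 2 (mod 97)
14^4 = (14^2)^2 ≡ 2^2 = 4 ≡ 4 (mod 97)
14^8 = (14^4)^2 ≡ 4^2 = 16 ≡ 16 (mod 97)
14^12 = 14^8 · 14^4 ≡ 16 · 4 ≡ 64 (mod 97).

64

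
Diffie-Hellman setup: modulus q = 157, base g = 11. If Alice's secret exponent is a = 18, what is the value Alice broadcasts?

99

Public value = 11^18 mod 157.
11^1 ≡ 11 (mod 157)
11^2 = (11^1)^2 ≡ 11^2 = 121 ≡ 121 (mod 157)
11^4 = (11^2)^2 ≡ 121^2 = 14641 ≡ 40 (mod 157)
11^8 = (11^4)^2 ≡ 40^2 = 1600 ≡ 30 (mod 157)
11^16 = (11^8)^2 ≡ 30^2 = 900 ≡ 115 (mod 157)
11^18 = 11^16 · 11^2 ≡ 115 · 121 ≡ 99 (mod 157).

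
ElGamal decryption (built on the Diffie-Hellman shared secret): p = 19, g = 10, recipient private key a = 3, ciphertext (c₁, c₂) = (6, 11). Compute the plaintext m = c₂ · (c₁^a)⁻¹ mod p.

Shared mask s = c₁^a mod p = 6^3 mod 19.
6^1 ≡ 6 (mod 19)
6^2 = (6^1)^2 ≡ 6^2 = 36 ≡ 17 (mod 19)
6^3 = 6^2 · 6^1 ≡ 17 · 6 ≡ 7 (mod 19).
So s = 7; s⁻¹ ≡ 11 (mod 19).
m = c₂ · s⁻¹ mod 19 = 11 · 11 mod 19 = 7.

7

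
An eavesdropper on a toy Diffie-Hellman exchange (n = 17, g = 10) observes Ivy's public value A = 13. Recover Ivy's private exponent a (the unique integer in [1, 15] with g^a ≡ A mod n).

12

Try successive powers of 10 modulo 17:
10^1 ≡ 10
10^2 ≡ 15
10^3 ≡ 14
10^4 ≡ 4
10^5 ≡ 6
10^6 ≡ 9
10^7 ≡ 5
10^8 ≡ 16
10^9 ≡ 7
10^10 ≡ 2
10^11 ≡ 3
10^12 ≡ 13
Found: a = 12.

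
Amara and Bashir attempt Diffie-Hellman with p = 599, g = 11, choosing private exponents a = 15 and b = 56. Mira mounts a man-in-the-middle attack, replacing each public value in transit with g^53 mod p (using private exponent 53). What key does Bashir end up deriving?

222

Bashir receives Mira's public value M = 11^53 mod 599 instead of the honest one.
11^1 ≡ 11 (mod 599)
11^2 = (11^1)^2 ≡ 11^2 = 121 ≡ 121 (mod 599)
11^4 = (11^2)^2 ≡ 121^2 = 14641 ≡ 265 (mod 599)
11^8 = (11^4)^2 ≡ 265^2 = 70225 ≡ 142 (mod 599)
11^16 = (11^8)^2 ≡ 142^2 = 20164 ≡ 397 (mod 599)
11^32 = (11^16)^2 ≡ 397^2 = 157609 ≡ 72 (mod 599)
11^53 = 11^32 · 11^16 · 11^4 · 11^1 ≡ 72 · 397 · 265 · 11 ≡ 262 (mod 599).
So M = 262. Bashir computes K = M^56 mod 599.
262^1 ≡ 262 (mod 599)
262^2 = (262^1)^2 ≡ 262^2 = 68644 ≡ 358 (mod 599)
262^4 = (262^2)^2 ≡ 358^2 = 128164 ≡ 577 (mod 599)
262^8 = (262^4)^2 ≡ 577^2 = 332929 ≡ 484 (mod 599)
262^16 = (262^8)^2 ≡ 484^2 = 234256 ≡ 47 (mod 599)
262^32 = (262^16)^2 ≡ 47^2 = 2209 ≡ 412 (mod 599)
262^56 = 262^32 · 262^16 · 262^8 ≡ 412 · 47 · 484 ≡ 222 (mod 599).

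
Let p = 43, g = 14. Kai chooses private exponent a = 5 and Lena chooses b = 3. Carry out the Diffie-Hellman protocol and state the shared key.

Lena sends B = g^b mod p = 14^3 mod 43.
14^1 ≡ 14 (mod 43)
14^2 = (14^1)^2 ≡ 14^2 = 196 ≡ 24 (mod 43)
14^3 = 14^2 · 14^1 ≡ 24 · 14 ≡ 35 (mod 43).
So B = 35. Kai then computes K = B^a mod p = 35^5 mod 43.
35^1 ≡ 35 (mod 43)
35^2 = (35^1)^2 ≡ 35^2 = 1225 ≡ 21 (mod 43)
35^4 = (35^2)^2 ≡ 21^2 = 441 ≡ 11 (mod 43)
35^5 = 35^4 · 35^1 ≡ 11 · 35 ≡ 41 (mod 43).

41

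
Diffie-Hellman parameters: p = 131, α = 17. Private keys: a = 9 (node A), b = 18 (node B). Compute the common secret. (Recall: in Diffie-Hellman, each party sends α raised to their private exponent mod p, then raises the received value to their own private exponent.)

48

Node A sends A = α^a mod p = 17^9 mod 131.
17^1 ≡ 17 (mod 131)
17^2 = (17^1)^2 ≡ 17^2 = 289 ≡ 27 (mod 131)
17^4 = (17^2)^2 ≡ 27^2 = 729 ≡ 74 (mod 131)
17^8 = (17^4)^2 ≡ 74^2 = 5476 ≡ 105 (mod 131)
17^9 = 17^8 · 17^1 ≡ 105 · 17 ≡ 82 (mod 131).
So A = 82. Node B then computes K = A^b mod p = 82^18 mod 131.
82^1 ≡ 82 (mod 131)
82^2 = (82^1)^2 ≡ 82^2 = 6724 ≡ 43 (mod 131)
82^4 = (82^2)^2 ≡ 43^2 = 1849 ≡ 15 (mod 131)
82^8 = (82^4)^2 ≡ 15^2 = 225 ≡ 94 (mod 131)
82^16 = (82^8)^2 ≡ 94^2 = 8836 ≡ 59 (mod 131)
82^18 = 82^16 · 82^2 ≡ 59 · 43 ≡ 48 (mod 131).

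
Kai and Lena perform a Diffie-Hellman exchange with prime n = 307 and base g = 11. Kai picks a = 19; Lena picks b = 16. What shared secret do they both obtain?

170

Kai sends A = g^a mod n = 11^19 mod 307.
11^1 ≡ 11 (mod 307)
11^2 = (11^1)^2 ≡ 11^2 = 121 ≡ 121 (mod 307)
11^4 = (11^2)^2 ≡ 121^2 = 14641 ≡ 212 (mod 307)
11^8 = (11^4)^2 ≡ 212^2 = 44944 ≡ 122 (mod 307)
11^16 = (11^8)^2 ≡ 122^2 = 14884 ≡ 148 (mod 307)
11^19 = 11^16 · 11^2 · 11^1 ≡ 148 · 121 · 11 ≡ 201 (mod 307).
So A = 201. Lena then computes K = A^b mod n = 201^16 mod 307.
201^1 ≡ 201 (mod 307)
201^2 = (201^1)^2 ≡ 201^2 = 40401 ≡ 184 (mod 307)
201^4 = (201^2)^2 ≡ 184^2 = 33856 ≡ 86 (mod 307)
201^8 = (201^4)^2 ≡ 86^2 = 7396 ≡ 28 (mod 307)
201^16 = (201^8)^2 ≡ 28^2 = 784 ≡ 170 (mod 307)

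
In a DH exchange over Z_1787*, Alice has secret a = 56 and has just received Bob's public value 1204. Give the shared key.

Shared key K = 1204^56 mod 1787.
1204^1 ≡ 1204 (mod 1787)
1204^2 = (1204^1)^2 ≡ 1204^2 = 1449616 ≡ 359 (mod 1787)
1204^4 = (1204^2)^2 ≡ 359^2 = 128881 ≡ 217 (mod 1787)
1204^8 = (1204^4)^2 ≡ 217^2 = 47089 ≡ 627 (mod 1787)
1204^16 = (1204^8)^2 ≡ 627^2 = 393129 ≡ 1776 (mod 1787)
1204^32 = (1204^16)^2 ≡ 1776^2 = 3154176 ≡ 121 (mod 1787)
1204^56 = 1204^32 · 1204^16 · 1204^8 ≡ 121 · 1776 · 627 ≡ 1779 (mod 1787).

1779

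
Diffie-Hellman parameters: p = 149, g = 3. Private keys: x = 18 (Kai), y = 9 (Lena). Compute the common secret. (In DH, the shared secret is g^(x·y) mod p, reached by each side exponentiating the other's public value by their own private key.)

69

Lena sends B = g^y mod p = 3^9 mod 149.
3^1 ≡ 3 (mod 149)
3^2 = (3^1)^2 ≡ 3^2 = 9 ≡ 9 (mod 149)
3^4 = (3^2)^2 ≡ 9^2 = 81 ≡ 81 (mod 149)
3^8 = (3^4)^2 ≡ 81^2 = 6561 ≡ 5 (mod 149)
3^9 = 3^8 · 3^1 ≡ 5 · 3 ≡ 15 (mod 149).
So B = 15. Kai then computes K = B^x mod p = 15^18 mod 149.
15^1 ≡ 15 (mod 149)
15^2 = (15^1)^2 ≡ 15^2 = 225 ≡ 76 (mod 149)
15^4 = (15^2)^2 ≡ 76^2 = 5776 ≡ 114 (mod 149)
15^8 = (15^4)^2 ≡ 114^2 = 12996 ≡ 33 (mod 149)
15^16 = (15^8)^2 ≡ 33^2 = 1089 ≡ 46 (mod 149)
15^18 = 15^16 · 15^2 ≡ 46 · 76 ≡ 69 (mod 149).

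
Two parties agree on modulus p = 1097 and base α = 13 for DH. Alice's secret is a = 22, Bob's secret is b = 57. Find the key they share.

544

Bob sends B = α^b mod p = 13^57 mod 1097.
13^1 ≡ 13 (mod 1097)
13^2 = (13^1)^2 ≡ 13^2 = 169 ≡ 169 (mod 1097)
13^4 = (13^2)^2 ≡ 169^2 = 28561 ≡ 39 (mod 1097)
13^8 = (13^4)^2 ≡ 39^2 = 1521 ≡ 424 (mod 1097)
13^16 = (13^8)^2 ≡ 424^2 = 179776 ≡ 965 (mod 1097)
13^32 = (13^16)^2 ≡ 965^2 = 931225 ≡ 969 (mod 1097)
13^57 = 13^32 · 13^16 · 13^8 · 13^1 ≡ 969 · 965 · 424 · 13 ≡ 937 (mod 1097).
So B = 937. Alice then computes K = B^a mod p = 937^22 mod 1097.
937^1 ≡ 937 (mod 1097)
937^2 = (937^1)^2 ≡ 937^2 = 877969 ≡ 369 (mod 1097)
937^4 = (937^2)^2 ≡ 369^2 = 136161 ≡ 133 (mod 1097)
937^8 = (937^4)^2 ≡ 133^2 = 17689 ≡ 137 (mod 1097)
937^16 = (937^8)^2 ≡ 137^2 = 18769 ≡ 120 (mod 1097)
937^22 = 937^16 · 937^4 · 937^2 ≡ 120 · 133 · 369 ≡ 544 (mod 1097).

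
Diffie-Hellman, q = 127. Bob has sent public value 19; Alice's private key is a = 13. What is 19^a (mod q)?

19

Shared key K = 19^13 mod 127.
19^1 ≡ 19 (mod 127)
19^2 = (19^1)^2 ≡ 19^2 = 361 ≡ 107 (mod 127)
19^4 = (19^2)^2 ≡ 107^2 = 11449 ≡ 19 (mod 127)
19^8 = (19^4)^2 ≡ 19^2 = 361 ≡ 107 (mod 127)
19^13 = 19^8 · 19^4 · 19^1 ≡ 107 · 19 · 19 ≡ 19 (mod 127).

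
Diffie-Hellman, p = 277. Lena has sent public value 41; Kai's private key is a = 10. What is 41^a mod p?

273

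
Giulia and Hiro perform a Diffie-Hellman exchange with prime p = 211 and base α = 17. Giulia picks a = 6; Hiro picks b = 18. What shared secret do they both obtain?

151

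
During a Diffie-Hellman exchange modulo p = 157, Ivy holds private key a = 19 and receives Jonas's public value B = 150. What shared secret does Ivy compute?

Shared key K = 150^19 mod 157.
150^1 ≡ 150 (mod 157)
150^2 = (150^1)^2 ≡ 150^2 = 22500 ≡ 49 (mod 157)
150^4 = (150^2)^2 ≡ 49^2 = 2401 ≡ 46 (mod 157)
150^8 = (150^4)^2 ≡ 46^2 = 2116 ≡ 75 (mod 157)
150^16 = (150^8)^2 ≡ 75^2 = 5625 ≡ 130 (mod 157)
150^19 = 150^16 · 150^2 · 150^1 ≡ 130 · 49 · 150 ≡ 155 (mod 157).

155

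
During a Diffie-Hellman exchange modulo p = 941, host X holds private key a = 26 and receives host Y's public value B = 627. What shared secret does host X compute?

49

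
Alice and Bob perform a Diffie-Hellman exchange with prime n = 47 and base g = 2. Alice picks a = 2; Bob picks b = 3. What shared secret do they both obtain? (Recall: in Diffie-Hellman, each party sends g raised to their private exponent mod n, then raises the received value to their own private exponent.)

Alice sends A = g^a mod n = 2^2 mod 47.
2^1 ≡ 2 (mod 47)
2^2 = (2^1)^2 ≡ 2^2 = 4 ≡ 4 (mod 47)
So A = 4. Bob then computes K = A^b mod n = 4^3 mod 47.
4^1 ≡ 4 (mod 47)
4^2 = (4^1)^2 ≡ 4^2 = 16 ≡ 16 (mod 47)
4^3 = 4^2 · 4^1 ≡ 16 · 4 ≡ 17 (mod 47).

17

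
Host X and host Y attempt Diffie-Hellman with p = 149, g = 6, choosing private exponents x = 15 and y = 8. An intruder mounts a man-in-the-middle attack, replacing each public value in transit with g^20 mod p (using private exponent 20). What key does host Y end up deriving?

Host Y receives an intruder's public value M = 6^20 mod 149 instead of the honest one.
6^1 ≡ 6 (mod 149)
6^2 = (6^1)^2 ≡ 6^2 = 36 ≡ 36 (mod 149)
6^4 = (6^2)^2 ≡ 36^2 = 1296 ≡ 104 (mod 149)
6^8 = (6^4)^2 ≡ 104^2 = 10816 ≡ 88 (mod 149)
6^16 = (6^8)^2 ≡ 88^2 = 7744 ≡ 145 (mod 149)
6^20 = 6^16 · 6^4 ≡ 145 · 104 ≡ 31 (mod 149).
So M = 31. Host Y computes K = M^8 mod 149.
31^1 ≡ 31 (mod 149)
31^2 = (31^1)^2 ≡ 31^2 = 961 ≡ 67 (mod 149)
31^4 = (31^2)^2 ≡ 67^2 = 4489 ≡ 19 (mod 149)
31^8 = (31^4)^2 ≡ 19^2 = 361 ≡ 63 (mod 149)

63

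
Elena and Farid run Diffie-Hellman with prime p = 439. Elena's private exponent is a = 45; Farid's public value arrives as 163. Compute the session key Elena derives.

Shared key K = 163^45 mod 439.
163^1 ≡ 163 (mod 439)
163^2 = (163^1)^2 ≡ 163^2 = 26569 ≡ 229 (mod 439)
163^4 = (163^2)^2 ≡ 229^2 = 52441 ≡ 200 (mod 439)
163^8 = (163^4)^2 ≡ 200^2 = 40000 ≡ 51 (mod 439)
163^16 = (163^8)^2 ≡ 51^2 = 2601 ≡ 406 (mod 439)
163^32 = (163^16)^2 ≡ 406^2 = 164836 ≡ 211 (mod 439)
163^45 = 163^32 · 163^8 · 163^4 · 163^1 ≡ 211 · 51 · 200 · 163 ≡ 188 (mod 439).

188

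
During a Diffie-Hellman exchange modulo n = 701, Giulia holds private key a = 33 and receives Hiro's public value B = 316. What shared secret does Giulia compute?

185

Shared key K = 316^33 mod 701.
316^1 ≡ 316 (mod 701)
316^2 = (316^1)^2 ≡ 316^2 = 99856 ≡ 314 (mod 701)
316^4 = (316^2)^2 ≡ 314^2 = 98596 ≡ 456 (mod 701)
316^8 = (316^4)^2 ≡ 456^2 = 207936 ≡ 440 (mod 701)
316^16 = (316^8)^2 ≡ 440^2 = 193600 ≡ 124 (mod 701)
316^32 = (316^16)^2 ≡ 124^2 = 15376 ≡ 655 (mod 701)
316^33 = 316^32 · 316^1 ≡ 655 · 316 ≡ 185 (mod 701).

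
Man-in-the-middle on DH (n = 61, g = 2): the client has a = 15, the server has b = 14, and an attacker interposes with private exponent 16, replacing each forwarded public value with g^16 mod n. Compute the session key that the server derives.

The server receives an attacker's public value M = 2^16 mod 61 instead of the honest one.
2^1 ≡ 2 (mod 61)
2^2 = (2^1)^2 ≡ 2^2 = 4 ≡ 4 (mod 61)
2^4 = (2^2)^2 ≡ 4^2 = 16 ≡ 16 (mod 61)
2^8 = (2^4)^2 ≡ 16^2 = 256 ≡ 12 (mod 61)
2^16 = (2^8)^2 ≡ 12^2 = 144 ≡ 22 (mod 61)
So M = 22. The server computes K = M^14 mod 61.
22^1 ≡ 22 (mod 61)
22^2 = (22^1)^2 ≡ 22^2 = 484 ≡ 57 (mod 61)
22^4 = (22^2)^2 ≡ 57^2 = 3249 ≡ 16 (mod 61)
22^8 = (22^4)^2 ≡ 16^2 = 256 ≡ 12 (mod 61)
22^14 = 22^8 · 22^4 · 22^2 ≡ 12 · 16 · 57 ≡ 25 (mod 61).

25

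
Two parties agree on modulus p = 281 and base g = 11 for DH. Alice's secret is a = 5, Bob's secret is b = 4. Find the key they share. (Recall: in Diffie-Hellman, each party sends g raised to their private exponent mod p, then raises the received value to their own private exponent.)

116

Bob sends B = g^b mod p = 11^4 mod 281.
11^1 ≡ 11 (mod 281)
11^2 = (11^1)^2 ≡ 11^2 = 121 ≡ 121 (mod 281)
11^4 = (11^2)^2 ≡ 121^2 = 14641 ≡ 29 (mod 281)
So B = 29. Alice then computes K = B^a mod p = 29^5 mod 281.
29^1 ≡ 29 (mod 281)
29^2 = (29^1)^2 ≡ 29^2 = 841 ≡ 279 (mod 281)
29^4 = (29^2)^2 ≡ 279^2 = 77841 ≡ 4 (mod 281)
29^5 = 29^4 · 29^1 ≡ 4 · 29 ≡ 116 (mod 281).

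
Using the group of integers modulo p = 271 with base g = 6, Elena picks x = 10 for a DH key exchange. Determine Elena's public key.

114

Public value = 6^10 mod 271.
6^1 ≡ 6 (mod 271)
6^2 = (6^1)^2 ≡ 6^2 = 36 ≡ 36 (mod 271)
6^4 = (6^2)^2 ≡ 36^2 = 1296 ≡ 212 (mod 271)
6^8 = (6^4)^2 ≡ 212^2 = 44944 ≡ 229 (mod 271)
6^10 = 6^8 · 6^2 ≡ 229 · 36 ≡ 114 (mod 271).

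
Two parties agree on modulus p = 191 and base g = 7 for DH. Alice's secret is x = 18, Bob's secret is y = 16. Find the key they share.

39

Bob sends B = g^y mod p = 7^16 mod 191.
7^1 ≡ 7 (mod 191)
7^2 = (7^1)^2 ≡ 7^2 = 49 ≡ 49 (mod 191)
7^4 = (7^2)^2 ≡ 49^2 = 2401 ≡ 109 (mod 191)
7^8 = (7^4)^2 ≡ 109^2 = 11881 ≡ 39 (mod 191)
7^16 = (7^8)^2 ≡ 39^2 = 1521 ≡ 184 (mod 191)
So B = 184. Alice then computes K = B^x mod p = 184^18 mod 191.
184^1 ≡ 184 (mod 191)
184^2 = (184^1)^2 ≡ 184^2 = 33856 ≡ 49 (mod 191)
184^4 = (184^2)^2 ≡ 49^2 = 2401 ≡ 109 (mod 191)
184^8 = (184^4)^2 ≡ 109^2 = 11881 ≡ 39 (mod 191)
184^16 = (184^8)^2 ≡ 39^2 = 1521 ≡ 184 (mod 191)
184^18 = 184^16 · 184^2 ≡ 184 · 49 ≡ 39 (mod 191).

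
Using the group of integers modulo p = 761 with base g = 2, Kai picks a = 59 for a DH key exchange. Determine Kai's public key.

559

Public value = 2^59 (mod 761).
2^1 ≡ 2 (mod 761)
2^2 = (2^1)^2 ≡ 2^2 = 4 ≡ 4 (mod 761)
2^4 = (2^2)^2 ≡ 4^2 = 16 ≡ 16 (mod 761)
2^8 = (2^4)^2 ≡ 16^2 = 256 ≡ 256 (mod 761)
2^16 = (2^8)^2 ≡ 256^2 = 65536 ≡ 90 (mod 761)
2^32 = (2^16)^2 ≡ 90^2 = 8100 ≡ 490 (mod 761)
2^59 = 2^32 · 2^16 · 2^8 · 2^2 · 2^1 ≡ 490 · 90 · 256 · 4 · 2 ≡ 559 (mod 761).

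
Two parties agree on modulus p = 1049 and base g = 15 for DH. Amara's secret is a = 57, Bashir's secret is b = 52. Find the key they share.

790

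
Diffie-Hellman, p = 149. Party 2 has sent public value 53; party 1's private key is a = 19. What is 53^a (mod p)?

Shared key K = 53^19 mod 149.
53^1 ≡ 53 (mod 149)
53^2 = (53^1)^2 ≡ 53^2 = 2809 ≡ 127 (mod 149)
53^4 = (53^2)^2 ≡ 127^2 = 16129 ≡ 37 (mod 149)
53^8 = (53^4)^2 ≡ 37^2 = 1369 ≡ 28 (mod 149)
53^16 = (53^8)^2 ≡ 28^2 = 784 ≡ 39 (mod 149)
53^19 = 53^16 · 53^2 · 53^1 ≡ 39 · 127 · 53 ≡ 120 (mod 149).

120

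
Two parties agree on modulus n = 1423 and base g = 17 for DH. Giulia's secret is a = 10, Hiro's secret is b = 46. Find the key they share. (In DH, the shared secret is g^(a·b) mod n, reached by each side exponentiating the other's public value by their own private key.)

1406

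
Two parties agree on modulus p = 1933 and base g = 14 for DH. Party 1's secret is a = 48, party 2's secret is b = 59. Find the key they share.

827

Party 2 sends B = g^b mod p = 14^59 mod 1933.
14^1 ≡ 14 (mod 1933)
14^2 = (14^1)^2 ≡ 14^2 = 196 ≡ 196 (mod 1933)
14^4 = (14^2)^2 ≡ 196^2 = 38416 ≡ 1689 (mod 1933)
14^8 = (14^4)^2 ≡ 1689^2 = 2852721 ≡ 1546 (mod 1933)
14^16 = (14^8)^2 ≡ 1546^2 = 2390116 ≡ 928 (mod 1933)
14^32 = (14^16)^2 ≡ 928^2 = 861184 ≡ 999 (mod 1933)
14^59 = 14^32 · 14^16 · 14^8 · 14^2 · 14^1 ≡ 999 · 928 · 1546 · 196 · 14 ≡ 942 (mod 1933).
So B = 942. Party 1 then computes K = B^a mod p = 942^48 mod 1933.
942^1 ≡ 942 (mod 1933)
942^2 = (942^1)^2 ≡ 942^2 = 887364 ≡ 117 (mod 1933)
942^4 = (942^2)^2 ≡ 117^2 = 13689 ≡ 158 (mod 1933)
942^8 = (942^4)^2 ≡ 158^2 = 24964 ≡ 1768 (mod 1933)
942^16 = (942^8)^2 ≡ 1768^2 = 3125824 ≡ 163 (mod 1933)
942^32 = (942^16)^2 ≡ 163^2 = 26569 ≡ 1440 (mod 1933)
942^48 = 942^32 · 942^16 ≡ 1440 · 163 ≡ 827 (mod 1933).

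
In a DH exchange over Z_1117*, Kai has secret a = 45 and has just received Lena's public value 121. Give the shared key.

Shared key K = 121^45 mod 1117.
121^1 ≡ 121 (mod 1117)
121^2 = (121^1)^2 ≡ 121^2 = 14641 ≡ 120 (mod 1117)
121^4 = (121^2)^2 ≡ 120^2 = 14400 ≡ 996 (mod 1117)
121^8 = (121^4)^2 ≡ 996^2 = 992016 ≡ 120 (mod 1117)
121^16 = (121^8)^2 ≡ 120^2 = 14400 ≡ 996 (mod 1117)
121^32 = (121^16)^2 ≡ 996^2 = 992016 ≡ 120 (mod 1117)
121^45 = 121^32 · 121^8 · 121^4 · 121^1 ≡ 120 · 120 · 996 · 121 ≡ 1116 (mod 1117).

1116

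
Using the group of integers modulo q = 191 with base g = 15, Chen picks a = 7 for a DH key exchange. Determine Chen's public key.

134

Public value = 15^7 (mod 191).
15^1 ≡ 15 (mod 191)
15^2 = (15^1)^2 ≡ 15^2 = 225 ≡ 34 (mod 191)
15^4 = (15^2)^2 ≡ 34^2 = 1156 ≡ 10 (mod 191)
15^7 = 15^4 · 15^2 · 15^1 ≡ 10 · 34 · 15 ≡ 134 (mod 191).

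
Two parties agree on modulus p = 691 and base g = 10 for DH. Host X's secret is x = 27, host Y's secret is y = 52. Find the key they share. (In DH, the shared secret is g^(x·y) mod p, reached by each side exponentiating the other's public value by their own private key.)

492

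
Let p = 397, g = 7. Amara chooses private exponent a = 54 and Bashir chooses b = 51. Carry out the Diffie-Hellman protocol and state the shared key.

124

Amara sends A = g^a mod p = 7^54 mod 397.
7^1 ≡ 7 (mod 397)
7^2 = (7^1)^2 ≡ 7^2 = 49 ≡ 49 (mod 397)
7^4 = (7^2)^2 ≡ 49^2 = 2401 ≡ 19 (mod 397)
7^8 = (7^4)^2 ≡ 19^2 = 361 ≡ 361 (mod 397)
7^16 = (7^8)^2 ≡ 361^2 = 130321 ≡ 105 (mod 397)
7^32 = (7^16)^2 ≡ 105^2 = 11025 ≡ 306 (mod 397)
7^54 = 7^32 · 7^16 · 7^4 · 7^2 ≡ 306 · 105 · 19 · 49 ≡ 271 (mod 397).
So A = 271. Bashir then computes K = A^b mod p = 271^51 mod 397.
271^1 ≡ 271 (mod 397)
271^2 = (271^1)^2 ≡ 271^2 = 73441 ≡ 393 (mod 397)
271^4 = (271^2)^2 ≡ 393^2 = 154449 ≡ 16 (mod 397)
271^8 = (271^4)^2 ≡ 16^2 = 256 ≡ 256 (mod 397)
271^16 = (271^8)^2 ≡ 256^2 = 65536 ≡ 31 (mod 397)
271^32 = (271^16)^2 ≡ 31^2 = 961 ≡ 167 (mod 397)
271^51 = 271^32 · 271^16 · 271^2 · 271^1 ≡ 167 · 31 · 393 · 271 ≡ 124 (mod 397).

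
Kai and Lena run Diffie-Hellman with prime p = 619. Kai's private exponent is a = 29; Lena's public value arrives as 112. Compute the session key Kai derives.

185

Shared key K = 112^29 mod 619.
112^1 ≡ 112 (mod 619)
112^2 = (112^1)^2 ≡ 112^2 = 12544 ≡ 164 (mod 619)
112^4 = (112^2)^2 ≡ 164^2 = 26896 ≡ 279 (mod 619)
112^8 = (112^4)^2 ≡ 279^2 = 77841 ≡ 466 (mod 619)
112^16 = (112^8)^2 ≡ 466^2 = 217156 ≡ 506 (mod 619)
112^29 = 112^16 · 112^8 · 112^4 · 112^1 ≡ 506 · 466 · 279 · 112 ≡ 185 (mod 619).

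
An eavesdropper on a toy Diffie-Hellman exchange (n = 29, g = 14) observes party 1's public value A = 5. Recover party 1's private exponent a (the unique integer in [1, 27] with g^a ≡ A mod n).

6

Try successive powers of 14 modulo 29:
14^1 ≡ 14
14^2 ≡ 22
14^3 ≡ 18
14^4 ≡ 20
14^5 ≡ 19
14^6 ≡ 5
Found: a = 6.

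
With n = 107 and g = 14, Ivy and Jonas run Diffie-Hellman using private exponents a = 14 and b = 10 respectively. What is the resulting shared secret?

30

Ivy sends A = g^a mod n = 14^14 mod 107.
14^1 ≡ 14 (mod 107)
14^2 = (14^1)^2 ≡ 14^2 = 196 ≡ 89 (mod 107)
14^4 = (14^2)^2 ≡ 89^2 = 7921 ≡ 3 (mod 107)
14^8 = (14^4)^2 ≡ 3^2 = 9 ≡ 9 (mod 107)
14^14 = 14^8 · 14^4 · 14^2 ≡ 9 · 3 · 89 ≡ 49 (mod 107).
So A = 49. Jonas then computes K = A^b mod n = 49^10 mod 107.
49^1 ≡ 49 (mod 107)
49^2 = (49^1)^2 ≡ 49^2 = 2401 ≡ 47 (mod 107)
49^4 = (49^2)^2 ≡ 47^2 = 2209 ≡ 69 (mod 107)
49^8 = (49^4)^2 ≡ 69^2 = 4761 ≡ 53 (mod 107)
49^10 = 49^8 · 49^2 ≡ 53 · 47 ≡ 30 (mod 107).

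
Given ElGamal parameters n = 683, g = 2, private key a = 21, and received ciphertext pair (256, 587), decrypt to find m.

Shared mask s = c₁^a mod n = 256^21 mod 683.
256^1 ≡ 256 (mod 683)
256^2 = (256^1)^2 ≡ 256^2 = 65536 ≡ 651 (mod 683)
256^4 = (256^2)^2 ≡ 651^2 = 423801 ≡ 341 (mod 683)
256^8 = (256^4)^2 ≡ 341^2 = 116281 ≡ 171 (mod 683)
256^16 = (256^8)^2 ≡ 171^2 = 29241 ≡ 555 (mod 683)
256^21 = 256^16 · 256^4 · 256^1 ≡ 555 · 341 · 256 ≡ 675 (mod 683).
So s = 675; s⁻¹ ≡ 256 (mod 683).
m = c₂ · s⁻¹ mod 683 = 587 · 256 mod 683 = 12.

12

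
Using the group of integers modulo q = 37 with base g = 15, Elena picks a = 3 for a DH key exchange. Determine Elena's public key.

Public value = 15^3 (mod 37).
15^1 ≡ 15 (mod 37)
15^2 = (15^1)^2 ≡ 15^2 = 225 ≡ 3 (mod 37)
15^3 = 15^2 · 15^1 ≡ 3 · 15 ≡ 8 (mod 37).

8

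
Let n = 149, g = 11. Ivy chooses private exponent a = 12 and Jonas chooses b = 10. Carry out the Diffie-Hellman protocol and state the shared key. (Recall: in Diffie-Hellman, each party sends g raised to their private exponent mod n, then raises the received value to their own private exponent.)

Jonas sends B = g^b mod n = 11^10 mod 149.
11^1 ≡ 11 (mod 149)
11^2 = (11^1)^2 ≡ 11^2 = 121 ≡ 121 (mod 149)
11^4 = (11^2)^2 ≡ 121^2 = 14641 ≡ 39 (mod 149)
11^8 = (11^4)^2 ≡ 39^2 = 1521 ≡ 31 (mod 149)
11^10 = 11^8 · 11^2 ≡ 31 · 121 ≡ 26 (mod 149).
So B = 26. Ivy then computes K = B^a mod n = 26^12 mod 149.
26^1 ≡ 26 (mod 149)
26^2 = (26^1)^2 ≡ 26^2 = 676 ≡ 80 (mod 149)
26^4 = (26^2)^2 ≡ 80^2 = 6400 ≡ 142 (mod 149)
26^8 = (26^4)^2 ≡ 142^2 = 20164 ≡ 49 (mod 149)
26^12 = 26^8 · 26^4 ≡ 49 · 142 ≡ 104 (mod 149).

104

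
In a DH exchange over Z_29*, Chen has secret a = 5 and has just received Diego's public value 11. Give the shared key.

Shared key K = 11^5 mod 29.
11^1 ≡ 11 (mod 29)
11^2 = (11^1)^2 ≡ 11^2 = 121 ≡ 5 (mod 29)
11^4 = (11^2)^2 ≡ 5^2 = 25 ≡ 25 (mod 29)
11^5 = 11^4 · 11^1 ≡ 25 · 11 ≡ 14 (mod 29).

14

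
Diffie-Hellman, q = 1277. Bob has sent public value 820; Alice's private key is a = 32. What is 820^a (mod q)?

612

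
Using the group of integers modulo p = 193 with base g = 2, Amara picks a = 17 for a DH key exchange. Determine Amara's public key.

25

Public value = 2^17 (mod 193).
2^1 ≡ 2 (mod 193)
2^2 = (2^1)^2 ≡ 2^2 = 4 ≡ 4 (mod 193)
2^4 = (2^2)^2 ≡ 4^2 = 16 ≡ 16 (mod 193)
2^8 = (2^4)^2 ≡ 16^2 = 256 ≡ 63 (mod 193)
2^16 = (2^8)^2 ≡ 63^2 = 3969 ≡ 109 (mod 193)
2^17 = 2^16 · 2^1 ≡ 109 · 2 ≡ 25 (mod 193).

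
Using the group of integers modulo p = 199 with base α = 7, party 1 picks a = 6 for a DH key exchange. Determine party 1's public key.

Public value = 7^6 (mod 199).
7^1 ≡ 7 (mod 199)
7^2 = (7^1)^2 ≡ 7^2 = 49 ≡ 49 (mod 199)
7^4 = (7^2)^2 ≡ 49^2 = 2401 ≡ 13 (mod 199)
7^6 = 7^4 · 7^2 ≡ 13 · 49 ≡ 40 (mod 199).

40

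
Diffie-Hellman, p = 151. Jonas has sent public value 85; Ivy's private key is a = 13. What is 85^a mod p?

Shared key K = 85^13 mod 151.
85^1 ≡ 85 (mod 151)
85^2 = (85^1)^2 ≡ 85^2 = 7225 ≡ 128 (mod 151)
85^4 = (85^2)^2 ≡ 128^2 = 16384 ≡ 76 (mod 151)
85^8 = (85^4)^2 ≡ 76^2 = 5776 ≡ 38 (mod 151)
85^13 = 85^8 · 85^4 · 85^1 ≡ 38 · 76 · 85 ≡ 105 (mod 151).

105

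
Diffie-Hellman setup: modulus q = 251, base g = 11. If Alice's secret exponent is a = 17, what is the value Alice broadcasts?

Public value = 11^17 mod 251.
11^1 ≡ 11 (mod 251)
11^2 = (11^1)^2 ≡ 11^2 = 121 ≡ 121 (mod 251)
11^4 = (11^2)^2 ≡ 121^2 = 14641 ≡ 83 (mod 251)
11^8 = (11^4)^2 ≡ 83^2 = 6889 ≡ 112 (mod 251)
11^16 = (11^8)^2 ≡ 112^2 = 12544 ≡ 245 (mod 251)
11^17 = 11^16 · 11^1 ≡ 245 · 11 ≡ 185 (mod 251).

185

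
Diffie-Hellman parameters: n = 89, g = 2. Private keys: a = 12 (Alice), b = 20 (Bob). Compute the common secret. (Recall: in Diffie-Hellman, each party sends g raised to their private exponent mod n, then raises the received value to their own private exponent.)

67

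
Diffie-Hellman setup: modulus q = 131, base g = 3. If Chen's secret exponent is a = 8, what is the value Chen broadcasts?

11

Public value = 3^8 (mod 131).
3^1 ≡ 3 (mod 131)
3^2 = (3^1)^2 ≡ 3^2 = 9 ≡ 9 (mod 131)
3^4 = (3^2)^2 ≡ 9^2 = 81 ≡ 81 (mod 131)
3^8 = (3^4)^2 ≡ 81^2 = 6561 ≡ 11 (mod 131)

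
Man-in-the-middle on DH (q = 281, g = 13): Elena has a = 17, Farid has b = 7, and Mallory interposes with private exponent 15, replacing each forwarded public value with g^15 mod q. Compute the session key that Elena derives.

Elena receives Mallory's public value M = 13^15 mod 281 instead of the honest one.
13^1 ≡ 13 (mod 281)
13^2 = (13^1)^2 ≡ 13^2 = 169 ≡ 169 (mod 281)
13^4 = (13^2)^2 ≡ 169^2 = 28561 ≡ 180 (mod 281)
13^8 = (13^4)^2 ≡ 180^2 = 32400 ≡ 85 (mod 281)
13^15 = 13^8 · 13^4 · 13^2 · 13^1 ≡ 85 · 180 · 169 · 13 ≡ 37 (mod 281).
So M = 37. Elena computes K = M^17 mod 281.
37^1 ≡ 37 (mod 281)
37^2 = (37^1)^2 ≡ 37^2 = 1369 ≡ 245 (mod 281)
37^4 = (37^2)^2 ≡ 245^2 = 60025 ≡ 172 (mod 281)
37^8 = (37^4)^2 ≡ 172^2 = 29584 ≡ 79 (mod 281)
37^16 = (37^8)^2 ≡ 79^2 = 6241 ≡ 59 (mod 281)
37^17 = 37^16 · 37^1 ≡ 59 · 37 ≡ 216 (mod 281).

216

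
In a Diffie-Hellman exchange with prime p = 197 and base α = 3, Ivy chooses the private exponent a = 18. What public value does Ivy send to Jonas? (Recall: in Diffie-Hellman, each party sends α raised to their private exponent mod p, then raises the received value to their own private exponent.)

Public value = 3^18 (mod 197).
3^1 ≡ 3 (mod 197)
3^2 = (3^1)^2 ≡ 3^2 = 9 ≡ 9 (mod 197)
3^4 = (3^2)^2 ≡ 9^2 = 81 ≡ 81 (mod 197)
3^8 = (3^4)^2 ≡ 81^2 = 6561 ≡ 60 (mod 197)
3^16 = (3^8)^2 ≡ 60^2 = 3600 ≡ 54 (mod 197)
3^18 = 3^16 · 3^2 ≡ 54 · 9 ≡ 92 (mod 197).

92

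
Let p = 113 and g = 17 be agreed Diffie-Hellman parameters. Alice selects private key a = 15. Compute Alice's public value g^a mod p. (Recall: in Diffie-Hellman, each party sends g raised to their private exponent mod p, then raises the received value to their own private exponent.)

Public value = 17^15 mod 113.
17^1 ≡ 17 (mod 113)
17^2 = (17^1)^2 ≡ 17^2 = 289 ≡ 63 (mod 113)
17^4 = (17^2)^2 ≡ 63^2 = 3969 ≡ 14 (mod 113)
17^8 = (17^4)^2 ≡ 14^2 = 196 ≡ 83 (mod 113)
17^15 = 17^8 · 17^4 · 17^2 · 17^1 ≡ 83 · 14 · 63 · 17 ≡ 33 (mod 113).

33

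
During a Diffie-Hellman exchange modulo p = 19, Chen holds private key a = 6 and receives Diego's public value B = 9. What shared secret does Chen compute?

Shared key K = 9^6 mod 19.
9^1 ≡ 9 (mod 19)
9^2 = (9^1)^2 ≡ 9^2 = 81 ≡ 5 (mod 19)
9^4 = (9^2)^2 ≡ 5^2 = 25 ≡ 6 (mod 19)
9^6 = 9^4 · 9^2 ≡ 6 · 5 ≡ 11 (mod 19).

11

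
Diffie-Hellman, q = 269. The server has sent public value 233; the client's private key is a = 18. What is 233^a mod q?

Shared key K = 233^18 mod 269.
233^1 ≡ 233 (mod 269)
233^2 = (233^1)^2 ≡ 233^2 = 54289 ≡ 220 (mod 269)
233^4 = (233^2)^2 ≡ 220^2 = 48400 ≡ 249 (mod 269)
233^8 = (233^4)^2 ≡ 249^2 = 62001 ≡ 131 (mod 269)
233^16 = (233^8)^2 ≡ 131^2 = 17161 ≡ 214 (mod 269)
233^18 = 233^16 · 233^2 ≡ 214 · 220 ≡ 5 (mod 269).

5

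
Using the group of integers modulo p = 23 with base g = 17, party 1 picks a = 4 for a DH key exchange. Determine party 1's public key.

Public value = 17^{4} \pmod{23}.
17^1 ≡ 17 (mod 23)
17^2 = (17^1)^2 ≡ 17^2 = 289 ≡ 13 (mod 23)
17^4 = (17^2)^2 ≡ 13^2 = 169 ≡ 8 (mod 23)

8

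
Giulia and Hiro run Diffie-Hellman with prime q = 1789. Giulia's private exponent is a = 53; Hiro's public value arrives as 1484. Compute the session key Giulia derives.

Shared key K = 1484^53 mod 1789.
1484^1 ≡ 1484 (mod 1789)
1484^2 = (1484^1)^2 ≡ 1484^2 = 2202256 ≡ 1786 (mod 1789)
1484^4 = (1484^2)^2 ≡ 1786^2 = 3189796 ≡ 9 (mod 1789)
1484^8 = (1484^4)^2 ≡ 9^2 = 81 ≡ 81 (mod 1789)
1484^16 = (1484^8)^2 ≡ 81^2 = 6561 ≡ 1194 (mod 1789)
1484^32 = (1484^16)^2 ≡ 1194^2 = 1425636 ≡ 1592 (mod 1789)
1484^53 = 1484^32 · 1484^16 · 1484^4 · 1484^1 ≡ 1592 · 1194 · 9 · 1484 ≡ 53 (mod 1789).

53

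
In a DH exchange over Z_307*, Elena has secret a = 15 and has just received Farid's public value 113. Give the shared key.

64

Shared key K = 113^15 mod 307.
113^1 ≡ 113 (mod 307)
113^2 = (113^1)^2 ≡ 113^2 = 12769 ≡ 182 (mod 307)
113^4 = (113^2)^2 ≡ 182^2 = 33124 ≡ 275 (mod 307)
113^8 = (113^4)^2 ≡ 275^2 = 75625 ≡ 103 (mod 307)
113^15 = 113^8 · 113^4 · 113^2 · 113^1 ≡ 103 · 275 · 182 · 113 ≡ 64 (mod 307).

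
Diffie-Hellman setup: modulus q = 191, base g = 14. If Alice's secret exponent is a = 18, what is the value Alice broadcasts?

150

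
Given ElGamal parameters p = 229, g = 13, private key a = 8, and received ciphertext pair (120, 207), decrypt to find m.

34

Shared mask s = c₁^a mod p = 120^8 mod 229.
120^1 ≡ 120 (mod 229)
120^2 = (120^1)^2 ≡ 120^2 = 14400 ≡ 202 (mod 229)
120^4 = (120^2)^2 ≡ 202^2 = 40804 ≡ 42 (mod 229)
120^8 = (120^4)^2 ≡ 42^2 = 1764 ≡ 161 (mod 229)
So s = 161; s⁻¹ ≡ 165 (mod 229).
m = c₂ · s⁻¹ mod 229 = 207 · 165 mod 229 = 34.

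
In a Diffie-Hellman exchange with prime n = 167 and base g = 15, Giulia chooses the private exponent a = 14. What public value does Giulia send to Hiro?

25

Public value = 15^14 (mod 167).
15^1 ≡ 15 (mod 167)
15^2 = (15^1)^2 ≡ 15^2 = 225 ≡ 58 (mod 167)
15^4 = (15^2)^2 ≡ 58^2 = 3364 ≡ 24 (mod 167)
15^8 = (15^4)^2 ≡ 24^2 = 576 ≡ 75 (mod 167)
15^14 = 15^8 · 15^4 · 15^2 ≡ 75 · 24 · 58 ≡ 25 (mod 167).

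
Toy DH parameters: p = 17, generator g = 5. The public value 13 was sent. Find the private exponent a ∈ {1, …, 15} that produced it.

4

Try successive powers of 5 modulo 17:
5^1 ≡ 5
5^2 ≡ 8
5^3 ≡ 6
5^4 ≡ 13
Found: a = 4.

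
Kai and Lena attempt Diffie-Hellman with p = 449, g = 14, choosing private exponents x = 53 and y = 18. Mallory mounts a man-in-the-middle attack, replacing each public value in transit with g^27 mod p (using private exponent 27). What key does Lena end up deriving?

Lena receives Mallory's public value M = 14^27 mod 449 instead of the honest one.
14^1 ≡ 14 (mod 449)
14^2 = (14^1)^2 ≡ 14^2 = 196 ≡ 196 (mod 449)
14^4 = (14^2)^2 ≡ 196^2 = 38416 ≡ 251 (mod 449)
14^8 = (14^4)^2 ≡ 251^2 = 63001 ≡ 141 (mod 449)
14^16 = (14^8)^2 ≡ 141^2 = 19881 ≡ 125 (mod 449)
14^27 = 14^16 · 14^8 · 14^2 · 14^1 ≡ 125 · 141 · 196 · 14 ≡ 312 (mod 449).
So M = 312. Lena computes K = M^18 mod 449.
312^1 ≡ 312 (mod 449)
312^2 = (312^1)^2 ≡ 312^2 = 97344 ≡ 360 (mod 449)
312^4 = (312^2)^2 ≡ 360^2 = 129600 ≡ 288 (mod 449)
312^8 = (312^4)^2 ≡ 288^2 = 82944 ≡ 328 (mod 449)
312^16 = (312^8)^2 ≡ 328^2 = 107584 ≡ 273 (mod 449)
312^18 = 312^16 · 312^2 ≡ 273 · 360 ≡ 398 (mod 449).

398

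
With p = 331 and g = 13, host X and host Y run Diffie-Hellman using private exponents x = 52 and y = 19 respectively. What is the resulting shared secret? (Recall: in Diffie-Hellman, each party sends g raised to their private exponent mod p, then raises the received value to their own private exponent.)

Host X sends A = g^x mod p = 13^52 mod 331.
13^1 ≡ 13 (mod 331)
13^2 = (13^1)^2 ≡ 13^2 = 169 ≡ 169 (mod 331)
13^4 = (13^2)^2 ≡ 169^2 = 28561 ≡ 95 (mod 331)
13^8 = (13^4)^2 ≡ 95^2 = 9025 ≡ 88 (mod 331)
13^16 = (13^8)^2 ≡ 88^2 = 7744 ≡ 131 (mod 331)
13^32 = (13^16)^2 ≡ 131^2 = 17161 ≡ 280 (mod 331)
13^52 = 13^32 · 13^16 · 13^4 ≡ 280 · 131 · 95 ≡ 163 (mod 331).
So A = 163. Host Y then computes K = A^y mod p = 163^19 mod 331.
163^1 ≡ 163 (mod 331)
163^2 = (163^1)^2 ≡ 163^2 = 26569 ≡ 89 (mod 331)
163^4 = (163^2)^2 ≡ 89^2 = 7921 ≡ 308 (mod 331)
163^8 = (163^4)^2 ≡ 308^2 = 94864 ≡ 198 (mod 331)
163^16 = (163^8)^2 ≡ 198^2 = 39204 ≡ 146 (mod 331)
163^19 = 163^16 · 163^2 · 163^1 ≡ 146 · 89 · 163 ≡ 284 (mod 331).

284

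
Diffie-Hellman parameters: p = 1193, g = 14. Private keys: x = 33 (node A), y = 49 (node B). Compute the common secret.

Node A sends A = g^x mod p = 14^33 mod 1193.
14^1 ≡ 14 (mod 1193)
14^2 = (14^1)^2 ≡ 14^2 = 196 ≡ 196 (mod 1193)
14^4 = (14^2)^2 ≡ 196^2 = 38416 ≡ 240 (mod 1193)
14^8 = (14^4)^2 ≡ 240^2 = 57600 ≡ 336 (mod 1193)
14^16 = (14^8)^2 ≡ 336^2 = 112896 ≡ 754 (mod 1193)
14^32 = (14^16)^2 ≡ 754^2 = 568516 ≡ 648 (mod 1193)
14^33 = 14^32 · 14^1 ≡ 648 · 14 ≡ 721 (mod 1193).
So A = 721. Node B then computes K = A^y mod p = 721^49 mod 1193.
721^1 ≡ 721 (mod 1193)
721^2 = (721^1)^2 ≡ 721^2 = 519841 ≡ 886 (mod 1193)
721^4 = (721^2)^2 ≡ 886^2 = 784996 ≡ 2 (mod 1193)
721^8 = (721^4)^2 ≡ 2^2 = 4 ≡ 4 (mod 1193)
721^16 = (721^8)^2 ≡ 4^2 = 16 ≡ 16 (mod 1193)
721^32 = (721^16)^2 ≡ 16^2 = 256 ≡ 256 (mod 1193)
721^49 = 721^32 · 721^16 · 721^1 ≡ 256 · 16 · 721 ≡ 541 (mod 1193).

541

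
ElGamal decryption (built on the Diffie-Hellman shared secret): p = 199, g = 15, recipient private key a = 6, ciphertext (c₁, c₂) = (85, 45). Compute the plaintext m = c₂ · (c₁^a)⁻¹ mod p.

Shared mask s = c₁^a mod p = 85^6 mod 199.
85^1 ≡ 85 (mod 199)
85^2 = (85^1)^2 ≡ 85^2 = 7225 ≡ 61 (mod 199)
85^4 = (85^2)^2 ≡ 61^2 = 3721 ≡ 139 (mod 199)
85^6 = 85^4 · 85^2 ≡ 139 · 61 ≡ 121 (mod 199).
So s = 121; s⁻¹ ≡ 125 (mod 199).
m = c₂ · s⁻¹ mod 199 = 45 · 125 mod 199 = 53.

53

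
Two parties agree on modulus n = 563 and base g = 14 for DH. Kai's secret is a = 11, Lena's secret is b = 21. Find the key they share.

Lena sends B = g^b mod n = 14^21 mod 563.
14^1 ≡ 14 (mod 563)
14^2 = (14^1)^2 ≡ 14^2 = 196 ≡ 196 (mod 563)
14^4 = (14^2)^2 ≡ 196^2 = 38416 ≡ 132 (mod 563)
14^8 = (14^4)^2 ≡ 132^2 = 17424 ≡ 534 (mod 563)
14^16 = (14^8)^2 ≡ 534^2 = 285156 ≡ 278 (mod 563)
14^21 = 14^16 · 14^4 · 14^1 ≡ 278 · 132 · 14 ≡ 288 (mod 563).
So B = 288. Kai then computes K = B^a mod n = 288^11 mod 563.
288^1 ≡ 288 (mod 563)
288^2 = (288^1)^2 ≡ 288^2 = 82944 ≡ 183 (mod 563)
288^4 = (288^2)^2 ≡ 183^2 = 33489 ≡ 272 (mod 563)
288^8 = (288^4)^2 ≡ 272^2 = 73984 ≡ 231 (mod 563)
288^11 = 288^8 · 288^2 · 288^1 ≡ 231 · 183 · 288 ≡ 312 (mod 563).

312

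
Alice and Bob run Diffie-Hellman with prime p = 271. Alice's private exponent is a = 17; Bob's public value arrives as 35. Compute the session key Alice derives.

247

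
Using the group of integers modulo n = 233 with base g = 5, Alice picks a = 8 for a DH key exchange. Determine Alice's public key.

117

Public value = 5^{8} \pmod{233}.
5^1 ≡ 5 (mod 233)
5^2 = (5^1)^2 ≡ 5^2 = 25 ≡ 25 (mod 233)
5^4 = (5^2)^2 ≡ 25^2 = 625 ≡ 159 (mod 233)
5^8 = (5^4)^2 ≡ 159^2 = 25281 ≡ 117 (mod 233)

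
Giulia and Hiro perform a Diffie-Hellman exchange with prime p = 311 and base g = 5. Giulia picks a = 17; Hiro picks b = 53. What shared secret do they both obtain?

56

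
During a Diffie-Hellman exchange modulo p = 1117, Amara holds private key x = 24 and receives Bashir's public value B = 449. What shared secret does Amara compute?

209

Shared key K = 449^24 mod 1117.
449^1 ≡ 449 (mod 1117)
449^2 = (449^1)^2 ≡ 449^2 = 201601 ≡ 541 (mod 1117)
449^4 = (449^2)^2 ≡ 541^2 = 292681 ≡ 27 (mod 1117)
449^8 = (449^4)^2 ≡ 27^2 = 729 ≡ 729 (mod 1117)
449^16 = (449^8)^2 ≡ 729^2 = 531441 ≡ 866 (mod 1117)
449^24 = 449^16 · 449^8 ≡ 866 · 729 ≡ 209 (mod 1117).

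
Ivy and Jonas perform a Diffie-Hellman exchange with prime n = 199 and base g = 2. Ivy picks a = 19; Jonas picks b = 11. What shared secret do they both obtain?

58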